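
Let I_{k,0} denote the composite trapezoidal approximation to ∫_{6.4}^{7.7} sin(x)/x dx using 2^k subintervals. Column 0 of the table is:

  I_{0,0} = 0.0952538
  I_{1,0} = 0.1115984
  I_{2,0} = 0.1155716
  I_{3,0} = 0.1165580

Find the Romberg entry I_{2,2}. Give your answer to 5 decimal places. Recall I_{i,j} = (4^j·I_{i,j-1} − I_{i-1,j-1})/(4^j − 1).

Richardson extrapolation on the trapezoidal column (denominator 4−1=3):
I_{1,1} = 0.1115984 + (0.1115984 − 0.0952538)/3 = 0.1170466
I_{2,1} = 0.1155716 + (0.1155716 − 0.1115984)/3 = 0.1168960
I_{2,2} = (16·0.1168960 − 0.1170466) / 15 = 0.1168860

0.11689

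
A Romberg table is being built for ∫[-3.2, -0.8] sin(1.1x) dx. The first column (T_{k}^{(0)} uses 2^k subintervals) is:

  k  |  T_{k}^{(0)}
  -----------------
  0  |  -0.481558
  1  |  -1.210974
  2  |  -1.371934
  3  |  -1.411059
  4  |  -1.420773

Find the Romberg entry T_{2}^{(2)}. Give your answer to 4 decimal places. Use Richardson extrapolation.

T_{1}^{(1)} = -1.210974 + (-1.210974 − (-0.481558))/3 = -1.454113
T_{2}^{(1)} = (4·(-1.371934) − (-1.210974)) / 3 = -1.425587
T_{2}^{(2)} = (16·(-1.425587) − (-1.454113)) / 15 = -1.423685

-1.4237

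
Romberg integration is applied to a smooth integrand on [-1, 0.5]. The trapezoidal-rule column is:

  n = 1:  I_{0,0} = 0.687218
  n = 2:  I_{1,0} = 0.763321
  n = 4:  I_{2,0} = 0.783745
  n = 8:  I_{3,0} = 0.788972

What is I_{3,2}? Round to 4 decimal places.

Richardson extrapolation on the trapezoidal column (denominator 4−1=3):
I_{2,1} = 0.783745 + (0.783745 − 0.763321)/3 = 0.790553
I_{3,1} = (4·0.788972 − 0.783745) / 3 = 0.790714
I_{3,2} = (16·0.790714 − 0.790553) / 15 = 0.790725

0.7907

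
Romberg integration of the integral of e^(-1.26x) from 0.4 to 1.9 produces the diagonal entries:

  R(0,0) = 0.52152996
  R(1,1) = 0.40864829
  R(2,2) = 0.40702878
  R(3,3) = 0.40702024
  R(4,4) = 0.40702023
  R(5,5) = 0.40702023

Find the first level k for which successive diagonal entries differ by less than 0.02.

k = 2

|R(1,1) − R(0,0)| = 0.11288167 ≥ 0.02
|R(2,2) − R(1,1)| = 0.00161951 < 0.02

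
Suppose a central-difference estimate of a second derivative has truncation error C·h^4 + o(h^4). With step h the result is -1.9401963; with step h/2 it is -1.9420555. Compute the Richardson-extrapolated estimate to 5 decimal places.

The leading error scales as h^4; refining by a factor of 2 reduces it by 2^4 = 16.
Extrapolated value = (16·A(h/2) − A(h)) / (16 − 1)
= (16·(-1.9420555) − (-1.9401963)) / 15
= -29.1326917 / 15 = -1.9421794

-1.94218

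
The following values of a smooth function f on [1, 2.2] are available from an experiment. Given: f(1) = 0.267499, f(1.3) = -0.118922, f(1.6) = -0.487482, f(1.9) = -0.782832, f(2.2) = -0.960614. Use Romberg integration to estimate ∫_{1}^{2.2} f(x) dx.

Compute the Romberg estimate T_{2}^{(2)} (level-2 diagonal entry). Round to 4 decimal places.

T_{0}^{(0)} (trapezoid, 1 panel, h=1.2000): -0.415869
T_{1}^{(0)} (trapezoid, 2 panels, h=0.6000): -0.500424
T_{2}^{(0)} (trapezoid, 4 panels, h=0.3000): -0.520738
T_{1}^{(1)} = -0.500424 + (-0.500424 − (-0.415869))/3 = -0.528609
T_{2}^{(1)} = -0.520738 + (-0.520738 − (-0.500424))/3 = -0.527509
T_{2}^{(2)} = -0.527509 + (-0.527509 − (-0.528609))/15 = -0.527436

-0.5274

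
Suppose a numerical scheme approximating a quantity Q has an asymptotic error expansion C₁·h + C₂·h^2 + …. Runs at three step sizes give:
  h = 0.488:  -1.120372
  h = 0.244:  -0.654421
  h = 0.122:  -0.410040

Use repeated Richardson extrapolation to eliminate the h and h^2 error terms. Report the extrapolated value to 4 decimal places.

-0.1581

First eliminate the h term (factor 2^1 = 2):
  B₁ = (2·(-0.654421) − (-1.120372))/1 = -0.188470
  B₂ = (2·(-0.410040) − (-0.654421))/1 = -0.165659
Then eliminate the h^2 term (factor 2^2 = 4):
  (4·(-0.165659) − (-0.188470))/3 = -0.158055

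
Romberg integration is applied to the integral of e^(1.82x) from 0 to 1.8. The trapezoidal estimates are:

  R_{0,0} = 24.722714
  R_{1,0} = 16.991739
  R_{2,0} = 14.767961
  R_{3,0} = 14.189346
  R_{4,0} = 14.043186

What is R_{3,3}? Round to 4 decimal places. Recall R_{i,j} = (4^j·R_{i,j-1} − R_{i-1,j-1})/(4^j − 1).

Richardson extrapolation on the trapezoidal column (denominator 4−1=3):
R_{1,1} = 16.991739 + (16.991739 − 24.722714)/3 = 14.414747
R_{2,1} = 14.767961 + (14.767961 − 16.991739)/3 = 14.026702
R_{3,1} = (4·14.189346 − 14.767961) / 3 = 13.996474
R_{2,2} = (16·14.026702 − 14.414747) / 15 = 14.000832
R_{3,2} = 13.996474 + (13.996474 − 14.026702)/15 = 13.994459
R_{3,3} = (64·13.994459 − 14.000832) / 63 = 13.994358

13.9944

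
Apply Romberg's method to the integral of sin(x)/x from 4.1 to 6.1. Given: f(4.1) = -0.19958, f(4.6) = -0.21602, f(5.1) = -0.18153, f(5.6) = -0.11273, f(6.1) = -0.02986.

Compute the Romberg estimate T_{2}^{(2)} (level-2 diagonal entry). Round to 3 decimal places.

-0.318

T_{0}^{(0)} (trapezoid, 1 panel, h=2.0000): -0.22944
T_{1}^{(0)} (trapezoid, 2 panels, h=1.0000): -0.29625
T_{2}^{(0)} (trapezoid, 4 panels, h=0.5000): -0.31250
T_{1}^{(1)} = -0.29625 + (-0.29625 − (-0.22944))/3 = -0.31852
T_{2}^{(1)} = -0.31250 + (-0.31250 − (-0.29625))/3 = -0.31792
T_{2}^{(2)} = -0.31792 + (-0.31792 − (-0.31852))/15 = -0.31788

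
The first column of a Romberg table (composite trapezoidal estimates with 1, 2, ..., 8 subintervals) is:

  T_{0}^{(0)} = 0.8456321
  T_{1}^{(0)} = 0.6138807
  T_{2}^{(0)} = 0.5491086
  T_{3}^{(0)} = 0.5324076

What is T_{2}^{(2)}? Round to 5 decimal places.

T_{1}^{(1)} = (4·0.6138807 − 0.8456321) / 3 = 0.5366302
T_{2}^{(1)} = (4·0.5491086 − 0.6138807) / 3 = 0.5275179
T_{2}^{(2)} = (16·0.5275179 − 0.5366302) / 15 = 0.5269104
(Column j=1 coincides with Simpson's rule on the same nodes.)

0.52691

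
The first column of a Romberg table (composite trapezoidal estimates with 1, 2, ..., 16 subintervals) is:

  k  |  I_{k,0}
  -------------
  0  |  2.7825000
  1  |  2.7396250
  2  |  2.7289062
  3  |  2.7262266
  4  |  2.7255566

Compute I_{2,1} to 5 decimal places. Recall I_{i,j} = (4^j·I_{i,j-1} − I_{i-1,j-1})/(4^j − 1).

Richardson extrapolation on the trapezoidal column (denominator 4−1=3):
I_{2,1} = 2.7289062 + (2.7289062 − 2.7396250)/3 = 2.7253333

2.72533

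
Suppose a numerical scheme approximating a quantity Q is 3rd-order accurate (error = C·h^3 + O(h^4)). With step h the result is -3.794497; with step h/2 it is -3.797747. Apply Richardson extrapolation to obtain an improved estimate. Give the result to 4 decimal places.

The leading error scales as h^3; refining by a factor of 2 reduces it by 2^3 = 8.
Extrapolated value = (8·A(h/2) − A(h)) / (8 − 1)
= (8·(-3.797747) − (-3.794497)) / 7
= -26.587479 / 7 = -3.798211

-3.7982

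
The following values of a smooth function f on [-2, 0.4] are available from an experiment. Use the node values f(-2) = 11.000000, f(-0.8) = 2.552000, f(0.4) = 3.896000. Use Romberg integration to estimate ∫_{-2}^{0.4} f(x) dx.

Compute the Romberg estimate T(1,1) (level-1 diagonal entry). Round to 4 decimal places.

T(0,0) (trapezoid, 1 panel, h=2.4000): 17.875200
T(1,0) (trapezoid, 2 panels, h=1.2000): 12.000000
T(1,1) = 12.000000 + (12.000000 − 17.875200)/3 = 10.041600

10.0416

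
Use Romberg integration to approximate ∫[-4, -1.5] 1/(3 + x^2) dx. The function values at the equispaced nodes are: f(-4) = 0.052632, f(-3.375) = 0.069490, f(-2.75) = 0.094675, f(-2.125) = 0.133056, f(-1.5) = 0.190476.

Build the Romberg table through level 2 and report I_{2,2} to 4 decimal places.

I_{0,0} (trapezoid, 1 panel, h=2.5000): 0.303885
I_{1,0} (trapezoid, 2 panels, h=1.2500): 0.270286
I_{2,0} (trapezoid, 4 panels, h=0.6250): 0.261734
I_{1,1} = 0.270286 + (0.270286 − 0.303885)/3 = 0.259086
I_{2,1} = 0.261734 + (0.261734 − 0.270286)/3 = 0.258883
I_{2,2} = 0.258883 + (0.258883 − 0.259086)/15 = 0.258869

0.2589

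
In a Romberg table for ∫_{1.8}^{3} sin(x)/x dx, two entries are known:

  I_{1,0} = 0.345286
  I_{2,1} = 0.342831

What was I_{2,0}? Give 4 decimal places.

0.3434

From I_{2,1} = (4·I_{2,0} − I_{1,0})/3, solve for I_{2,0}:
4·I_{2,0} = 3·0.342831 + 0.345286 = 1.373779
I_{2,0} = 0.343445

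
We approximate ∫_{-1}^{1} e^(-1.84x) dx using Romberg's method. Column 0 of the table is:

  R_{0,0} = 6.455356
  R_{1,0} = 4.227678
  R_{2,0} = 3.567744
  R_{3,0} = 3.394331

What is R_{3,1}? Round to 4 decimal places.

Richardson extrapolation on the trapezoidal column (denominator 4−1=3):
R_{3,1} = (4·3.394331 − 3.567744) / 3 = 3.336527

3.3365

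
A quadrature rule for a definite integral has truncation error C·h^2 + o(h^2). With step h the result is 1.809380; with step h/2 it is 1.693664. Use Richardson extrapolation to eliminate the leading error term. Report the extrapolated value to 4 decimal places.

The leading error scales as h^2; refining by a factor of 2 reduces it by 2^2 = 4.
Extrapolated value = (4·A(h/2) − A(h)) / (4 − 1)
= (4·1.693664 − 1.809380) / 3
= 4.965276 / 3 = 1.655092

1.6551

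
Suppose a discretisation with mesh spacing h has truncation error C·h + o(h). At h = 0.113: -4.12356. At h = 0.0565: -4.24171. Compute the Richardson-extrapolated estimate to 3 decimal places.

The leading error scales as h; refining by a factor of 2 reduces it by 2^1 = 2.
Extrapolated value = (2·A(h/2) − A(h)) / (2 − 1)
= (2·(-4.24171) − (-4.12356)) / 1
= -4.35986 / 1 = -4.35986

-4.360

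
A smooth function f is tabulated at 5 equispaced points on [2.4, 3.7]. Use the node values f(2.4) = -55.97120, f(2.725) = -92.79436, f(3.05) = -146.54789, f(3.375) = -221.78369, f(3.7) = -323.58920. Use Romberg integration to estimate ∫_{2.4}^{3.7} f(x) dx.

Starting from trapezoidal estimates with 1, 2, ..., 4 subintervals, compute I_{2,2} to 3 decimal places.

-209.184

I_{0,0} (trapezoid, 1 panel, h=1.3000): -246.71426
I_{1,0} (trapezoid, 2 panels, h=0.6500): -218.61326
I_{2,0} (trapezoid, 4 panels, h=0.3250): -211.54450
I_{1,1} = -218.61326 + (-218.61326 − (-246.71426))/3 = -209.24626
I_{2,1} = -211.54450 + (-211.54450 − (-218.61326))/3 = -209.18825
I_{2,2} = -209.18825 + (-209.18825 − (-209.24626))/15 = -209.18438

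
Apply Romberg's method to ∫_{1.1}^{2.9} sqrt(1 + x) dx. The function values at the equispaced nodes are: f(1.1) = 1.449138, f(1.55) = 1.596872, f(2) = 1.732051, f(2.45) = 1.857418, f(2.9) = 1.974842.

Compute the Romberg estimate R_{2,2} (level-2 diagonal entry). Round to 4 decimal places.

R_{0,0} (trapezoid, 1 panel, h=1.8000): 3.081582
R_{1,0} (trapezoid, 2 panels, h=0.9000): 3.099637
R_{2,0} (trapezoid, 4 panels, h=0.4500): 3.104249
R_{1,1} = 3.099637 + (3.099637 − 3.081582)/3 = 3.105655
R_{2,1} = 3.104249 + (3.104249 − 3.099637)/3 = 3.105786
R_{2,2} = 3.105786 + (3.105786 − 3.105655)/15 = 3.105795

3.1058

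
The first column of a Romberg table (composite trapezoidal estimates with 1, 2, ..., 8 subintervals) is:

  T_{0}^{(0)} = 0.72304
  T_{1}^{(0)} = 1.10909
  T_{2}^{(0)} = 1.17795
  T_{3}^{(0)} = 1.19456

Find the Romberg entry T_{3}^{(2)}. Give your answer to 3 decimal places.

1.200

T_{2}^{(1)} = (4·1.17795 − 1.10909) / 3 = 1.20090
T_{3}^{(1)} = (4·1.19456 − 1.17795) / 3 = 1.20010
T_{3}^{(2)} = 1.20010 + (1.20010 − 1.20090)/15 = 1.20005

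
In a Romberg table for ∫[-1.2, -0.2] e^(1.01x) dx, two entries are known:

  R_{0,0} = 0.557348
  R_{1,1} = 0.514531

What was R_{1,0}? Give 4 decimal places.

From R_{1,1} = (4·R_{1,0} − R_{0,0})/3, solve for R_{1,0}:
4·R_{1,0} = 3·0.514531 + 0.557348 = 2.100941
R_{1,0} = 0.525235

0.5252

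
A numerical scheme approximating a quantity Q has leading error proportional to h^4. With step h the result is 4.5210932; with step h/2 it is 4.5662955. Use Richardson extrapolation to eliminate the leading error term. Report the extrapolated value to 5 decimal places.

Extrapolated value = (16·A(h/2) − A(h)) / (16 − 1)
= (16·4.5662955 − 4.5210932) / 15
= 68.5396348 / 15 = 4.5693090

4.56931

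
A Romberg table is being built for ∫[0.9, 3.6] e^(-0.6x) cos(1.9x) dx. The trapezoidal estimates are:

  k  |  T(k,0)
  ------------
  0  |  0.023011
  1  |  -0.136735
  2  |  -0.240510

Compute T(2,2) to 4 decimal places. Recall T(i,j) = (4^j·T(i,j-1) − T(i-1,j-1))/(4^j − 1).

Richardson extrapolation on the trapezoidal column (denominator 4−1=3):
T(1,1) = -0.136735 + (-0.136735 − 0.023011)/3 = -0.189984
T(2,1) = -0.240510 + (-0.240510 − (-0.136735))/3 = -0.275102
T(2,2) = -0.275102 + (-0.275102 − (-0.189984))/15 = -0.280777

-0.2808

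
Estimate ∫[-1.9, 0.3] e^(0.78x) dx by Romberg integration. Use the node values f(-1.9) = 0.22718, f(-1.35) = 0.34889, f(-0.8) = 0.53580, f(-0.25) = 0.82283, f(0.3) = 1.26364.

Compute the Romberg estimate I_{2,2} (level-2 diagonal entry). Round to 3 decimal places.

1.329

I_{0,0} (trapezoid, 1 panel, h=2.2000): 1.63990
I_{1,0} (trapezoid, 2 panels, h=1.1000): 1.40933
I_{2,0} (trapezoid, 4 panels, h=0.5500): 1.34911
I_{1,1} = 1.40933 + (1.40933 − 1.63990)/3 = 1.33247
I_{2,1} = 1.34911 + (1.34911 − 1.40933)/3 = 1.32904
I_{2,2} = 1.32904 + (1.32904 − 1.33247)/15 = 1.32881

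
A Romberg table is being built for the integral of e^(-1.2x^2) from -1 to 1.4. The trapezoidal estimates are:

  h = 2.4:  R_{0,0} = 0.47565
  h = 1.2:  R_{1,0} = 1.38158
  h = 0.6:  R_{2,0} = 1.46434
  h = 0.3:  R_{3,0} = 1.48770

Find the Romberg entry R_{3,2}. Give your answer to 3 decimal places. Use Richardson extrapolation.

R_{2,1} = 1.46434 + (1.46434 − 1.38158)/3 = 1.49193
R_{3,1} = 1.48770 + (1.48770 − 1.46434)/3 = 1.49549
R_{3,2} = (16·1.49549 − 1.49193) / 15 = 1.49573

1.496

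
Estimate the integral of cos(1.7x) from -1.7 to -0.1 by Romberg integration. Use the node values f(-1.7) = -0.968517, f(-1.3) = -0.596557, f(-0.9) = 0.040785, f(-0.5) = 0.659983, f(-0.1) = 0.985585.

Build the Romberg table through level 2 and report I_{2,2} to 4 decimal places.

0.0469

I_{0,0} (trapezoid, 1 panel, h=1.6000): 0.013654
I_{1,0} (trapezoid, 2 panels, h=0.8000): 0.039455
I_{2,0} (trapezoid, 4 panels, h=0.4000): 0.045098
I_{1,1} = 0.039455 + (0.039455 − 0.013654)/3 = 0.048055
I_{2,1} = 0.045098 + (0.045098 − 0.039455)/3 = 0.046979
I_{2,2} = 0.046979 + (0.046979 − 0.048055)/15 = 0.046907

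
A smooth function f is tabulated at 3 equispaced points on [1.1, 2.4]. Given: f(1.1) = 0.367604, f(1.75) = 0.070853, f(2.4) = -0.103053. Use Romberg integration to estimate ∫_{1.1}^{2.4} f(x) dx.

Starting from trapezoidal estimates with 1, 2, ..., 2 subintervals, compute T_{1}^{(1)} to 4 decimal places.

T_{0}^{(0)} (trapezoid, 1 panel, h=1.3000): 0.171958
T_{1}^{(0)} (trapezoid, 2 panels, h=0.6500): 0.132034
T_{1}^{(1)} = 0.132034 + (0.132034 − 0.171958)/3 = 0.118726

0.1187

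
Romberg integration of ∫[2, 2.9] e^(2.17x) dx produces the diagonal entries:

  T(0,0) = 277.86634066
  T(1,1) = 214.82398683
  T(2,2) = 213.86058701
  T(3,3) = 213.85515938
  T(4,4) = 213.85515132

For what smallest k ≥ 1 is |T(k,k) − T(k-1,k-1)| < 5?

|T(1,1) − T(0,0)| = 63.04235383 ≥ 5
|T(2,2) − T(1,1)| = 0.96339982 < 5

k = 2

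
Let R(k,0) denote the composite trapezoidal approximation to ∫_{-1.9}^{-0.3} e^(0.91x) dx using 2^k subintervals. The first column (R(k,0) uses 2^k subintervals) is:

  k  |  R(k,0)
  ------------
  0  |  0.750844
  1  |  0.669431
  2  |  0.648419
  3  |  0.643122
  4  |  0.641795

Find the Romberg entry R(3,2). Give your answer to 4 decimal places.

Richardson extrapolation on the trapezoidal column (denominator 4−1=3):
R(2,1) = 0.648419 + (0.648419 − 0.669431)/3 = 0.641415
R(3,1) = (4·0.643122 − 0.648419) / 3 = 0.641356
R(3,2) = 0.641356 + (0.641356 − 0.641415)/15 = 0.641352

0.6414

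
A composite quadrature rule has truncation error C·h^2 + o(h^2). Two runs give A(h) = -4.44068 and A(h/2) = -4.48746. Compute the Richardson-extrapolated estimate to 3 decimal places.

The leading error scales as h^2; refining by a factor of 2 reduces it by 2^2 = 4.
Extrapolated value = (4·A(h/2) − A(h)) / (4 − 1)
= (4·(-4.48746) − (-4.44068)) / 3
= -13.50916 / 3 = -4.50305

-4.503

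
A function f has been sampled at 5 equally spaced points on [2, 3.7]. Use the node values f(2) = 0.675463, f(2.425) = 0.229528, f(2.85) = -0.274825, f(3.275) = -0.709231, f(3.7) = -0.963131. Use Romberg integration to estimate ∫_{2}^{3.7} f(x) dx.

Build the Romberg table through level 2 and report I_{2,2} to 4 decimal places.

-0.3903

I_{0,0} (trapezoid, 1 panel, h=1.7000): -0.244518
I_{1,0} (trapezoid, 2 panels, h=0.8500): -0.355860
I_{2,0} (trapezoid, 4 panels, h=0.4250): -0.381804
I_{1,1} = -0.355860 + (-0.355860 − (-0.244518))/3 = -0.392974
I_{2,1} = -0.381804 + (-0.381804 − (-0.355860))/3 = -0.390452
I_{2,2} = -0.390452 + (-0.390452 − (-0.392974))/15 = -0.390284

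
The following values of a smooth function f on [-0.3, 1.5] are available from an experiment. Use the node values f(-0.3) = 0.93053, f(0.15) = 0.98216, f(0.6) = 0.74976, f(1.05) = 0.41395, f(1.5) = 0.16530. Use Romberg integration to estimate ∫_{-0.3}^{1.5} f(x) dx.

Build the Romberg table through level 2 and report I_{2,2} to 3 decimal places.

I_{0,0} (trapezoid, 1 panel, h=1.8000): 0.98625
I_{1,0} (trapezoid, 2 panels, h=0.9000): 1.16791
I_{2,0} (trapezoid, 4 panels, h=0.4500): 1.21220
I_{1,1} = 1.16791 + (1.16791 − 0.98625)/3 = 1.22846
I_{2,1} = 1.21220 + (1.21220 − 1.16791)/3 = 1.22696
I_{2,2} = 1.22696 + (1.22696 − 1.22846)/15 = 1.22686

1.227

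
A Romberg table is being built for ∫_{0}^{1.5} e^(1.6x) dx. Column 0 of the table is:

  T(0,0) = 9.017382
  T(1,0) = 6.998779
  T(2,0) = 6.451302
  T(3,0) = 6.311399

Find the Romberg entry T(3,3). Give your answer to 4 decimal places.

Richardson extrapolation on the trapezoidal column (denominator 4−1=3):
T(1,1) = (4·6.998779 − 9.017382) / 3 = 6.325911
T(2,1) = (4·6.451302 − 6.998779) / 3 = 6.268810
T(3,1) = (4·6.311399 − 6.451302) / 3 = 6.264765
T(2,2) = 6.268810 + (6.268810 − 6.325911)/15 = 6.265003
T(3,2) = 6.264765 + (6.264765 − 6.268810)/15 = 6.264495
T(3,3) = (64·6.264495 − 6.265003) / 63 = 6.264487

6.2645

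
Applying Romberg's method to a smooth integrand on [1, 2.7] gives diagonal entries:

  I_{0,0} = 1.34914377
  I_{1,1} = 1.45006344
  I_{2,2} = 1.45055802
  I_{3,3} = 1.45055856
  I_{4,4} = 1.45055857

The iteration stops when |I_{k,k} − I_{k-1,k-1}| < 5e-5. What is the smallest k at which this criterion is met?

k = 3

|I_{1,1} − I_{0,0}| = 0.10091967 ≥ 5e-5
|I_{2,2} − I_{1,1}| = 0.00049458 ≥ 5e-5
|I_{3,3} − I_{2,2}| = 0.00000054 < 5e-5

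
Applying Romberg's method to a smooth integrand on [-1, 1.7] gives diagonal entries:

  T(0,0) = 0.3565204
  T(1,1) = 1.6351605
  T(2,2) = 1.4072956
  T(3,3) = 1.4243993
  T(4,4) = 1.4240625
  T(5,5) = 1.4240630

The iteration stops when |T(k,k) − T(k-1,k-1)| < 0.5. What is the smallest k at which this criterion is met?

k = 2

|T(1,1) − T(0,0)| = 1.2786401 ≥ 0.5
|T(2,2) − T(1,1)| = 0.2278649 < 0.5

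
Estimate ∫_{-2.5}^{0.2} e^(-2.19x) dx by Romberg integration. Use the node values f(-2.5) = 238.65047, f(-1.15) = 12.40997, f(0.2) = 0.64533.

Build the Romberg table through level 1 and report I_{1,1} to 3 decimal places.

I_{0,0} (trapezoid, 1 panel, h=2.7000): 323.04933
I_{1,0} (trapezoid, 2 panels, h=1.3500): 178.27812
I_{1,1} = 178.27812 + (178.27812 − 323.04933)/3 = 130.02105

130.021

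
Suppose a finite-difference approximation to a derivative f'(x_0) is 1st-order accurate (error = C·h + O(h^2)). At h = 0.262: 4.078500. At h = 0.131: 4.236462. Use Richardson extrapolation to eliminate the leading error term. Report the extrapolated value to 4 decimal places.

4.3944

Extrapolated value = (2·A(h/2) − A(h)) / (2 − 1)
= (2·4.236462 − 4.078500) / 1
= 4.394424 / 1 = 4.394424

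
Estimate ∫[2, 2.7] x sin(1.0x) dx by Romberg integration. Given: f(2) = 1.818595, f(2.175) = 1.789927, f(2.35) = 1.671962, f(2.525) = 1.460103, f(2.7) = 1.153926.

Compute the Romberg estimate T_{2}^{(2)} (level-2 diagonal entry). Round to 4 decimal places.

T_{0}^{(0)} (trapezoid, 1 panel, h=0.7000): 1.040382
T_{1}^{(0)} (trapezoid, 2 panels, h=0.3500): 1.105378
T_{2}^{(0)} (trapezoid, 4 panels, h=0.1750): 1.121444
T_{1}^{(1)} = 1.105378 + (1.105378 − 1.040382)/3 = 1.127043
T_{2}^{(1)} = 1.121444 + (1.121444 − 1.105378)/3 = 1.126799
T_{2}^{(2)} = 1.126799 + (1.126799 − 1.127043)/15 = 1.126783

1.1268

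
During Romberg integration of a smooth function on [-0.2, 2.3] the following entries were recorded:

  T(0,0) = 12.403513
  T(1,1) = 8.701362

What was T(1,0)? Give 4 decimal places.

9.6269

From T(1,1) = (4·T(1,0) − T(0,0))/3, solve for T(1,0):
4·T(1,0) = 3·8.701362 + 12.403513 = 38.507599
T(1,0) = 9.626900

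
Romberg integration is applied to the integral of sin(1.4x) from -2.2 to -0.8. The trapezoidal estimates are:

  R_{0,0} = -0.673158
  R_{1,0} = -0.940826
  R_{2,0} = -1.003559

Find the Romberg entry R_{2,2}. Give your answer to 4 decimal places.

-1.0241

R_{1,1} = (4·(-0.940826) − (-0.673158)) / 3 = -1.030049
R_{2,1} = (4·(-1.003559) − (-0.940826)) / 3 = -1.024470
R_{2,2} = -1.024470 + (-1.024470 − (-1.030049))/15 = -1.024098
(Column j=1 coincides with Simpson's rule on the same nodes.)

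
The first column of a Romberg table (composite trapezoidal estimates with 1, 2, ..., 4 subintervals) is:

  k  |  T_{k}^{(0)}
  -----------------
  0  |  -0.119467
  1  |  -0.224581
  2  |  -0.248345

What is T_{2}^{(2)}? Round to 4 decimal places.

-0.2560

T_{1}^{(1)} = -0.224581 + (-0.224581 − (-0.119467))/3 = -0.259619
T_{2}^{(1)} = (4·(-0.248345) − (-0.224581)) / 3 = -0.256266
T_{2}^{(2)} = (16·(-0.256266) − (-0.259619)) / 15 = -0.256042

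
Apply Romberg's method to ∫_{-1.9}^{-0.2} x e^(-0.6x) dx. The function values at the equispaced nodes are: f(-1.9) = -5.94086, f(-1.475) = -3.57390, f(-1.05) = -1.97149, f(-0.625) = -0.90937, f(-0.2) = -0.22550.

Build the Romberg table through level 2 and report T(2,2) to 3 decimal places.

T(0,0) (trapezoid, 1 panel, h=1.7000): -5.24141
T(1,0) (trapezoid, 2 panels, h=0.8500): -4.29647
T(2,0) (trapezoid, 4 panels, h=0.4250): -4.05362
T(1,1) = -4.29647 + (-4.29647 − (-5.24141))/3 = -3.98149
T(2,1) = -4.05362 + (-4.05362 − (-4.29647))/3 = -3.97267
T(2,2) = -3.97267 + (-3.97267 − (-3.98149))/15 = -3.97208

-3.972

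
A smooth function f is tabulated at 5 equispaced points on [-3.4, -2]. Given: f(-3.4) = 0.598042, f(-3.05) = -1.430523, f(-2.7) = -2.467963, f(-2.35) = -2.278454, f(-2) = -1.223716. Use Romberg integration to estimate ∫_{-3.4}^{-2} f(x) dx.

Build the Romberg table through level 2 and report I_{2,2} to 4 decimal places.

I_{0,0} (trapezoid, 1 panel, h=1.4000): -0.437972
I_{1,0} (trapezoid, 2 panels, h=0.7000): -1.946560
I_{2,0} (trapezoid, 4 panels, h=0.3500): -2.271422
I_{1,1} = -1.946560 + (-1.946560 − (-0.437972))/3 = -2.449423
I_{2,1} = -2.271422 + (-2.271422 − (-1.946560))/3 = -2.379709
I_{2,2} = -2.379709 + (-2.379709 − (-2.449423))/15 = -2.375061

-2.3751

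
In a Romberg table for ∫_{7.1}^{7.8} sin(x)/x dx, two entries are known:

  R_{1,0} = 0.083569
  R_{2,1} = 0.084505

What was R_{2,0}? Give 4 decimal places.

From R_{2,1} = (4·R_{2,0} − R_{1,0})/3, solve for R_{2,0}:
4·R_{2,0} = 3·0.084505 + 0.083569 = 0.337084
R_{2,0} = 0.084271

0.0843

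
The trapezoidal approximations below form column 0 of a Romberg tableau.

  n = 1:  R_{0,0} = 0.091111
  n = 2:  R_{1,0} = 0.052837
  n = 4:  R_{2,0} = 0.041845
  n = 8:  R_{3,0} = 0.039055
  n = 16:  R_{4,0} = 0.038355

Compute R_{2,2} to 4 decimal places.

0.0381

Richardson extrapolation on the trapezoidal column (denominator 4−1=3):
R_{1,1} = 0.052837 + (0.052837 − 0.091111)/3 = 0.040079
R_{2,1} = 0.041845 + (0.041845 − 0.052837)/3 = 0.038181
R_{2,2} = 0.038181 + (0.038181 − 0.040079)/15 = 0.038054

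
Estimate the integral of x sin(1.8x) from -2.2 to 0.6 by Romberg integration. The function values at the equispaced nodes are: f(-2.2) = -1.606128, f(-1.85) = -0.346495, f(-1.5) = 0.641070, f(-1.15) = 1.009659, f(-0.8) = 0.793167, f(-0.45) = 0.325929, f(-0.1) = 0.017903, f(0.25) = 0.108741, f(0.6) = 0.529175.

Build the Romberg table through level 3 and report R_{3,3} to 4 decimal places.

0.7251

R_{0,0} (trapezoid, 1 panel, h=2.8000): -1.507734
R_{1,0} (trapezoid, 2 panels, h=1.4000): 0.356567
R_{2,0} (trapezoid, 4 panels, h=0.7000): 0.639564
R_{3,0} (trapezoid, 8 panels, h=0.3500): 0.704024
R_{1,1} = 0.356567 + (0.356567 − (-1.507734))/3 = 0.978001
R_{2,1} = 0.639564 + (0.639564 − 0.356567)/3 = 0.733896
R_{3,1} = 0.704024 + (0.704024 − 0.639564)/3 = 0.725511
R_{2,2} = 0.733896 + (0.733896 − 0.978001)/15 = 0.717622
R_{3,2} = 0.725511 + (0.725511 − 0.733896)/15 = 0.724952
R_{3,3} = 0.724952 + (0.724952 − 0.717622)/63 = 0.725068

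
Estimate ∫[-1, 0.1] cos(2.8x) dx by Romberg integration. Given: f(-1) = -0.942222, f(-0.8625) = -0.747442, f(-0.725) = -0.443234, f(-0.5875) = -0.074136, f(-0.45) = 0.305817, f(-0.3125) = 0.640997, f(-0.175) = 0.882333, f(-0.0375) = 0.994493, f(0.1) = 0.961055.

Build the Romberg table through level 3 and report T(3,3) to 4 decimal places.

0.2183

T(0,0) (trapezoid, 1 panel, h=1.1000): 0.010358
T(1,0) (trapezoid, 2 panels, h=0.5500): 0.173378
T(2,0) (trapezoid, 4 panels, h=0.2750): 0.207441
T(3,0) (trapezoid, 8 panels, h=0.1375): 0.215634
T(1,1) = 0.173378 + (0.173378 − 0.010358)/3 = 0.227718
T(2,1) = 0.207441 + (0.207441 − 0.173378)/3 = 0.218795
T(3,1) = 0.215634 + (0.215634 − 0.207441)/3 = 0.218365
T(2,2) = 0.218795 + (0.218795 − 0.227718)/15 = 0.218200
T(3,2) = 0.218365 + (0.218365 − 0.218795)/15 = 0.218336
T(3,3) = 0.218336 + (0.218336 − 0.218200)/63 = 0.218338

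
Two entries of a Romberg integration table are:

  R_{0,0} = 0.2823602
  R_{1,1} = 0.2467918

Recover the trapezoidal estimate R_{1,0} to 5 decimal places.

0.25568

From R_{1,1} = (4·R_{1,0} − R_{0,0})/3, solve for R_{1,0}:
4·R_{1,0} = 3·0.2467918 + 0.2823602 = 1.0227356
R_{1,0} = 0.2556839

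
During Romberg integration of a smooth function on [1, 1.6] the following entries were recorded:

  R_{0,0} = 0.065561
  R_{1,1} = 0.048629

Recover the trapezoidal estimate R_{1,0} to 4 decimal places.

0.0529

From R_{1,1} = (4·R_{1,0} − R_{0,0})/3, solve for R_{1,0}:
4·R_{1,0} = 3·0.048629 + 0.065561 = 0.211448
R_{1,0} = 0.052862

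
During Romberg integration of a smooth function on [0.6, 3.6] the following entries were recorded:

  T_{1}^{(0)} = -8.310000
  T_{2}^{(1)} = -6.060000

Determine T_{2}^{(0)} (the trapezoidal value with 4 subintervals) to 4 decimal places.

From T_{2}^{(1)} = (4·T_{2}^{(0)} − T_{1}^{(0)})/3, solve for T_{2}^{(0)}:
4·T_{2}^{(0)} = 3·(-6.060000) + (-8.310000) = -26.490000
T_{2}^{(0)} = -6.622500

-6.6225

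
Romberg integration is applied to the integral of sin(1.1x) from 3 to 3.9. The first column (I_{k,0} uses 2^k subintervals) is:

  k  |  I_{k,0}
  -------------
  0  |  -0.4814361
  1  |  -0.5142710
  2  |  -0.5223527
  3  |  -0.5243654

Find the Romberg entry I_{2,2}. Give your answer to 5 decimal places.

I_{1,1} = (4·(-0.5142710) − (-0.4814361)) / 3 = -0.5252160
I_{2,1} = -0.5223527 + (-0.5223527 − (-0.5142710))/3 = -0.5250466
I_{2,2} = -0.5250466 + (-0.5250466 − (-0.5252160))/15 = -0.5250353

-0.52504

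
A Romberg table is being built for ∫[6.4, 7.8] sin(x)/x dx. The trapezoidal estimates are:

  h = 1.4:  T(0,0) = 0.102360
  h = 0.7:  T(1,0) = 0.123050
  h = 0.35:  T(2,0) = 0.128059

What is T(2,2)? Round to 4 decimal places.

T(1,1) = 0.123050 + (0.123050 − 0.102360)/3 = 0.129947
T(2,1) = 0.128059 + (0.128059 − 0.123050)/3 = 0.129729
T(2,2) = 0.129729 + (0.129729 − 0.129947)/15 = 0.129714
(Column j=1 coincides with Simpson's rule on the same nodes.)

0.1297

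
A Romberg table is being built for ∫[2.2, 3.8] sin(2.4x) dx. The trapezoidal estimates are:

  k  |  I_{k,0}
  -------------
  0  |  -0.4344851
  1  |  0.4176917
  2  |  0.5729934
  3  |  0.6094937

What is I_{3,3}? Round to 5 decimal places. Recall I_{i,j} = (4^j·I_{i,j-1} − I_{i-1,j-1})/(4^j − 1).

0.62148

I_{1,1} = (4·0.4176917 − (-0.4344851)) / 3 = 0.7017506
I_{2,1} = 0.5729934 + (0.5729934 − 0.4176917)/3 = 0.6247606
I_{3,1} = (4·0.6094937 − 0.5729934) / 3 = 0.6216605
I_{2,2} = 0.6247606 + (0.6247606 − 0.7017506)/15 = 0.6196279
I_{3,2} = (16·0.6216605 − 0.6247606) / 15 = 0.6214538
I_{3,3} = 0.6214538 + (0.6214538 − 0.6196279)/63 = 0.6214828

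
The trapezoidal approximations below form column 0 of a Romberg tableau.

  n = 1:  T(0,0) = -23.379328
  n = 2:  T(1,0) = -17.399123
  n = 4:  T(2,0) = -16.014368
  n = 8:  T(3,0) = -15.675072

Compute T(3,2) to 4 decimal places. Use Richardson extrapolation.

-15.5626

Richardson extrapolation on the trapezoidal column (denominator 4−1=3):
T(2,1) = -16.014368 + (-16.014368 − (-17.399123))/3 = -15.552783
T(3,1) = (4·(-15.675072) − (-16.014368)) / 3 = -15.561973
T(3,2) = -15.561973 + (-15.561973 − (-15.552783))/15 = -15.562586
(Column j=1 coincides with Simpson's rule on the same nodes.)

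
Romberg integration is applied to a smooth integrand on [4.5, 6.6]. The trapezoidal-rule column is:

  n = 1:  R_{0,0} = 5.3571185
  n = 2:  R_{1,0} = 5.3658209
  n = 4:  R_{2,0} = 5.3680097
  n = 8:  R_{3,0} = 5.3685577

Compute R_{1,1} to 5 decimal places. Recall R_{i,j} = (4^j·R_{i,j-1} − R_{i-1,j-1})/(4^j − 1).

5.36872

R_{1,1} = 5.3658209 + (5.3658209 − 5.3571185)/3 = 5.3687217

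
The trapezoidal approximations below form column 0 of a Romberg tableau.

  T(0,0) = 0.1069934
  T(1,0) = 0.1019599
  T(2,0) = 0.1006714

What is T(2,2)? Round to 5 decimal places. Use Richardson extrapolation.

Richardson extrapolation on the trapezoidal column (denominator 4−1=3):
T(1,1) = 0.1019599 + (0.1019599 − 0.1069934)/3 = 0.1002821
T(2,1) = (4·0.1006714 − 0.1019599) / 3 = 0.1002419
T(2,2) = (16·0.1002419 − 0.1002821) / 15 = 0.1002392

0.10024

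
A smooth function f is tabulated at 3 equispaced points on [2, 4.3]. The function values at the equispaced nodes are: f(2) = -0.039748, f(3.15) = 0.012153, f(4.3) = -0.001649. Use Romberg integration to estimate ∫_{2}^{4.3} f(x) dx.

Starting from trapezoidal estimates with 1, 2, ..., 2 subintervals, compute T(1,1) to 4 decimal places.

0.0028

T(0,0) (trapezoid, 1 panel, h=2.3000): -0.047607
T(1,0) (trapezoid, 2 panels, h=1.1500): -0.009827
T(1,1) = -0.009827 + (-0.009827 − (-0.047607))/3 = 0.002766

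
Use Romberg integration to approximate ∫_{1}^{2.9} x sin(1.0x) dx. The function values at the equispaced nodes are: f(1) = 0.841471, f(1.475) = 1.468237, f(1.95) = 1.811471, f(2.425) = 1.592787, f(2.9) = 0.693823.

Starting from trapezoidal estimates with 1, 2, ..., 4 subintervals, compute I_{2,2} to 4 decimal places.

2.7537

I_{0,0} (trapezoid, 1 panel, h=1.9000): 1.458529
I_{1,0} (trapezoid, 2 panels, h=0.9500): 2.450162
I_{2,0} (trapezoid, 4 panels, h=0.4750): 2.679067
I_{1,1} = 2.450162 + (2.450162 − 1.458529)/3 = 2.780706
I_{2,1} = 2.679067 + (2.679067 − 2.450162)/3 = 2.755369
I_{2,2} = 2.755369 + (2.755369 − 2.780706)/15 = 2.753680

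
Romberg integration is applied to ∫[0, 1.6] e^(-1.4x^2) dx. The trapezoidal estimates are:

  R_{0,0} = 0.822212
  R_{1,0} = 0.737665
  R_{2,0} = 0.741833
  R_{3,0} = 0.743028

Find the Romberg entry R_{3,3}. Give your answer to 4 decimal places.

Richardson extrapolation on the trapezoidal column (denominator 4−1=3):
R_{1,1} = (4·0.737665 − 0.822212) / 3 = 0.709483
R_{2,1} = (4·0.741833 − 0.737665) / 3 = 0.743222
R_{3,1} = 0.743028 + (0.743028 − 0.741833)/3 = 0.743426
R_{2,2} = 0.743222 + (0.743222 − 0.709483)/15 = 0.745471
R_{3,2} = (16·0.743426 − 0.743222) / 15 = 0.743440
R_{3,3} = 0.743440 + (0.743440 − 0.745471)/63 = 0.743408

0.7434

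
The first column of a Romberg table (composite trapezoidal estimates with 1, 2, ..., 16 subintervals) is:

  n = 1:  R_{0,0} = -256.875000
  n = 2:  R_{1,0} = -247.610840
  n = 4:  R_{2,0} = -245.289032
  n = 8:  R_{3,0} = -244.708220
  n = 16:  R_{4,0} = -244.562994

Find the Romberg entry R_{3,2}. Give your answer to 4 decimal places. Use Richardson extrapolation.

-244.5146

R_{2,1} = (4·(-245.289032) − (-247.610840)) / 3 = -244.515096
R_{3,1} = (4·(-244.708220) − (-245.289032)) / 3 = -244.514616
R_{3,2} = (16·(-244.514616) − (-244.515096)) / 15 = -244.514584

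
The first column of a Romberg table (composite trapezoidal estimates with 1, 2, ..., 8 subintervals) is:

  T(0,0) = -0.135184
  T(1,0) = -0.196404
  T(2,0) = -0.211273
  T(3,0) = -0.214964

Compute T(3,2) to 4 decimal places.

-0.2162

Richardson extrapolation on the trapezoidal column (denominator 4−1=3):
T(2,1) = -0.211273 + (-0.211273 − (-0.196404))/3 = -0.216229
T(3,1) = (4·(-0.214964) − (-0.211273)) / 3 = -0.216194
T(3,2) = -0.216194 + (-0.216194 − (-0.216229))/15 = -0.216192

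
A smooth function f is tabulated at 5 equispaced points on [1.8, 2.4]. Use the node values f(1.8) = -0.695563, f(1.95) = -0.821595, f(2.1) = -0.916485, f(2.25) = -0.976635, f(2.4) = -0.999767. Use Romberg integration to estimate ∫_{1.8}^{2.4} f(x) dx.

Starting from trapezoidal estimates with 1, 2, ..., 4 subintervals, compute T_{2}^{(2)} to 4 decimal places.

T_{0}^{(0)} (trapezoid, 1 panel, h=0.6000): -0.508599
T_{1}^{(0)} (trapezoid, 2 panels, h=0.3000): -0.529245
T_{2}^{(0)} (trapezoid, 4 panels, h=0.1500): -0.534357
T_{1}^{(1)} = -0.529245 + (-0.529245 − (-0.508599))/3 = -0.536127
T_{2}^{(1)} = -0.534357 + (-0.534357 − (-0.529245))/3 = -0.536061
T_{2}^{(2)} = -0.536061 + (-0.536061 − (-0.536127))/15 = -0.536057

-0.5361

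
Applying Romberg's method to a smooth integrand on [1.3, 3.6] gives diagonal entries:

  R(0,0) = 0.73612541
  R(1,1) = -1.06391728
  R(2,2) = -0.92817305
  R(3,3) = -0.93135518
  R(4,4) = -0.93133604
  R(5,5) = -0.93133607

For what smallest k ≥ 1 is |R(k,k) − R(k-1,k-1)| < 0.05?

|R(1,1) − R(0,0)| = 1.80004269 ≥ 0.05
|R(2,2) − R(1,1)| = 0.13574423 ≥ 0.05
|R(3,3) − R(2,2)| = 0.00318213 < 0.05

k = 3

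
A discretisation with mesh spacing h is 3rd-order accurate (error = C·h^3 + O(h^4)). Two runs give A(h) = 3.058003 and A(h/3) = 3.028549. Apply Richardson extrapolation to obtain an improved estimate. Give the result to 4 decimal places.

Extrapolated value = (27·A(h/3) − A(h)) / (27 − 1)
= (27·3.028549 − 3.058003) / 26
= 78.712820 / 26 = 3.027416

3.0274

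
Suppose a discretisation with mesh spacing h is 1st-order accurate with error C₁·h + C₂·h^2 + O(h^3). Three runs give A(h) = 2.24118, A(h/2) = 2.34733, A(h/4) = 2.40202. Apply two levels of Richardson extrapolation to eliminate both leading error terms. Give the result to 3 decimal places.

2.458

First eliminate the h term (factor 2^1 = 2):
  B₁ = (2·2.34733 − 2.24118)/1 = 2.45348
  B₂ = (2·2.40202 − 2.34733)/1 = 2.45671
Then eliminate the h^2 term (factor 2^2 = 4):
  (4·2.45671 − 2.45348)/3 = 2.45779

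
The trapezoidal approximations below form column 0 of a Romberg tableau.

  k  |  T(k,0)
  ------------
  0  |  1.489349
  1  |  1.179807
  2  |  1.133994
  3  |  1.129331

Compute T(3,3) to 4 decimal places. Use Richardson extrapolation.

T(1,1) = (4·1.179807 − 1.489349) / 3 = 1.076626
T(2,1) = 1.133994 + (1.133994 − 1.179807)/3 = 1.118723
T(3,1) = (4·1.129331 − 1.133994) / 3 = 1.127777
T(2,2) = (16·1.118723 − 1.076626) / 15 = 1.121529
T(3,2) = (16·1.127777 − 1.118723) / 15 = 1.128381
T(3,3) = (64·1.128381 − 1.121529) / 63 = 1.128490

1.1285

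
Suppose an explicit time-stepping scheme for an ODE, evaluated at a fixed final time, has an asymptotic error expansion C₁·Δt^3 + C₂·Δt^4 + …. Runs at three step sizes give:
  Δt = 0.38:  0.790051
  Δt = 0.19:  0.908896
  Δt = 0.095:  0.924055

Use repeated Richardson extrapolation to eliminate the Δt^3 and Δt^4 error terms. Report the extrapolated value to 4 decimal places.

0.9262

First eliminate the Δt^3 term (factor 2^3 = 8):
  B₁ = (8·0.908896 − 0.790051)/7 = 0.925874
  B₂ = (8·0.924055 − 0.908896)/7 = 0.926221
Then eliminate the Δt^4 term (factor 2^4 = 16):
  (16·0.926221 − 0.925874)/15 = 0.926244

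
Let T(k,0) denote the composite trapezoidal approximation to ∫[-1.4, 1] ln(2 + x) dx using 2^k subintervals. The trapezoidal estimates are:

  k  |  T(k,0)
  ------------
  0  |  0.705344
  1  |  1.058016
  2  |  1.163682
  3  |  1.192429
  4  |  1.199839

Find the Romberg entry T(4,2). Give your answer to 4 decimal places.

1.2023

Richardson extrapolation on the trapezoidal column (denominator 4−1=3):
T(3,1) = (4·1.192429 − 1.163682) / 3 = 1.202011
T(4,1) = (4·1.199839 − 1.192429) / 3 = 1.202309
T(4,2) = (16·1.202309 − 1.202011) / 15 = 1.202329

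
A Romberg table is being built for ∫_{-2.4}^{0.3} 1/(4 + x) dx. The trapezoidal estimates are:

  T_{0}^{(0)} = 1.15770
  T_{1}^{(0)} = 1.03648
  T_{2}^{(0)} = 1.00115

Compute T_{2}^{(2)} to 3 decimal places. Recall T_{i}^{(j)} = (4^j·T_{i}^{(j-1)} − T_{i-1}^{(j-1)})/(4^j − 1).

T_{1}^{(1)} = (4·1.03648 − 1.15770) / 3 = 0.99607
T_{2}^{(1)} = 1.00115 + (1.00115 − 1.03648)/3 = 0.98937
T_{2}^{(2)} = 0.98937 + (0.98937 − 0.99607)/15 = 0.98892

0.989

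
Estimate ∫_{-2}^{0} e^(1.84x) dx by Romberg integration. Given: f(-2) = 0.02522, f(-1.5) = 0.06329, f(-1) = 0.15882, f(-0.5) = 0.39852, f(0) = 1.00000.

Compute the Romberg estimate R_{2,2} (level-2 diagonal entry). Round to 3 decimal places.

0.530

R_{0,0} (trapezoid, 1 panel, h=2.0000): 1.02522
R_{1,0} (trapezoid, 2 panels, h=1.0000): 0.67143
R_{2,0} (trapezoid, 4 panels, h=0.5000): 0.56662
R_{1,1} = 0.67143 + (0.67143 − 1.02522)/3 = 0.55350
R_{2,1} = 0.56662 + (0.56662 − 0.67143)/3 = 0.53168
R_{2,2} = 0.53168 + (0.53168 − 0.55350)/15 = 0.53023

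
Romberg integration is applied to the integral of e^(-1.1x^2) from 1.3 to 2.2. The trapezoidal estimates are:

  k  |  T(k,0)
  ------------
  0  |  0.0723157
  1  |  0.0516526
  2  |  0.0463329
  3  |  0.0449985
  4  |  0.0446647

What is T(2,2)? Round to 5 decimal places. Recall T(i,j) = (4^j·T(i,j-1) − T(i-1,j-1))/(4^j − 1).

Richardson extrapolation on the trapezoidal column (denominator 4−1=3):
T(1,1) = 0.0516526 + (0.0516526 − 0.0723157)/3 = 0.0447649
T(2,1) = (4·0.0463329 − 0.0516526) / 3 = 0.0445597
T(2,2) = (16·0.0445597 − 0.0447649) / 15 = 0.0445460

0.04455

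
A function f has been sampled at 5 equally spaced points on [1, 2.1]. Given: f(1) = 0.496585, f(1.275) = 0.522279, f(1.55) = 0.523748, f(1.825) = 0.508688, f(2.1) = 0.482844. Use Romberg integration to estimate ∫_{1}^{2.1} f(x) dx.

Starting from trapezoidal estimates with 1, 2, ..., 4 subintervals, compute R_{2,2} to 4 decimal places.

R_{0,0} (trapezoid, 1 panel, h=1.1000): 0.538686
R_{1,0} (trapezoid, 2 panels, h=0.5500): 0.557404
R_{2,0} (trapezoid, 4 panels, h=0.2750): 0.562218
R_{1,1} = 0.557404 + (0.557404 − 0.538686)/3 = 0.563643
R_{2,1} = 0.562218 + (0.562218 − 0.557404)/3 = 0.563823
R_{2,2} = 0.563823 + (0.563823 − 0.563643)/15 = 0.563835

0.5638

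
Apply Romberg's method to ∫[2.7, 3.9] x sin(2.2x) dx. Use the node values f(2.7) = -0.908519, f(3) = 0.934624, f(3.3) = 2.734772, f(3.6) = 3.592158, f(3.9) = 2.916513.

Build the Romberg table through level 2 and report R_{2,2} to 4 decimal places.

R_{0,0} (trapezoid, 1 panel, h=1.2000): 1.204796
R_{1,0} (trapezoid, 2 panels, h=0.6000): 2.243261
R_{2,0} (trapezoid, 4 panels, h=0.3000): 2.479665
R_{1,1} = 2.243261 + (2.243261 − 1.204796)/3 = 2.589416
R_{2,1} = 2.479665 + (2.479665 − 2.243261)/3 = 2.558466
R_{2,2} = 2.558466 + (2.558466 − 2.589416)/15 = 2.556403

2.5564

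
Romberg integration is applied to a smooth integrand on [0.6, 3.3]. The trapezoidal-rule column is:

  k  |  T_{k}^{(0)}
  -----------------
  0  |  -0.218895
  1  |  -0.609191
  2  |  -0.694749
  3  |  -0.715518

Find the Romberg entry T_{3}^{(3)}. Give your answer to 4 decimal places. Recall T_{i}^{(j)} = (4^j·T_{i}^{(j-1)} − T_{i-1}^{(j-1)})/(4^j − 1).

T_{1}^{(1)} = (4·(-0.609191) − (-0.218895)) / 3 = -0.739290
T_{2}^{(1)} = -0.694749 + (-0.694749 − (-0.609191))/3 = -0.723268
T_{3}^{(1)} = -0.715518 + (-0.715518 − (-0.694749))/3 = -0.722441
T_{2}^{(2)} = (16·(-0.723268) − (-0.739290)) / 15 = -0.722200
T_{3}^{(2)} = -0.722441 + (-0.722441 − (-0.723268))/15 = -0.722386
T_{3}^{(3)} = -0.722386 + (-0.722386 − (-0.722200))/63 = -0.722389

-0.7224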